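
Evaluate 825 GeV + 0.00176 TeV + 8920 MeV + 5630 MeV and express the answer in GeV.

In GeV:
  825 GeV → 825
  0.00176 TeV = 0.00176 × 10³ GeV = 1.76
  8920 MeV = 8920 × 10⁻³ GeV = 8.92
  5630 MeV = 5630 × 10⁻³ GeV = 5.63
Sum: 825 + 1.76 + 8.92 + 5.63 = 841.31

841.31 GeV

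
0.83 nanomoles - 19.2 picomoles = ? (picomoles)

810.8 picomoles

In picomoles:
  0.83 nanomoles = 0.83e3 picomoles = 830
  19.2 picomoles → 19.2
Difference: 830 - 19.2 = 810.8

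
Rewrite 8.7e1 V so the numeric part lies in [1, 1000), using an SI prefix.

87 V

= 87 V; mantissa already in [1, 1000).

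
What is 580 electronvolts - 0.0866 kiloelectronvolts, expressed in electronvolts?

In electronvolts:
  580 electronvolts → 580
  0.0866 kiloelectronvolts = 0.0866 × 10³ electronvolts = 86.6
Difference: 580 - 86.6 = 493.4

493.4 electronvolts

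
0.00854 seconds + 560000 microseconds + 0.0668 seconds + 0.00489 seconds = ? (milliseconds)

In milliseconds:
  0.00854 seconds = 0.00854 × 10³ milliseconds = 8.54
  560000 microseconds = 560000 × 10⁻³ milliseconds = 560
  0.0668 seconds = 0.0668 × 10³ milliseconds = 66.8
  0.00489 seconds = 0.00489 × 10³ milliseconds = 4.89
Sum: 8.54 + 560 + 66.8 + 4.89 = 640.23

640.23 milliseconds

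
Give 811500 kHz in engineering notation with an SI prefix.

= 811.5e6 Hz; 1e6 is mega.

811.5 MHz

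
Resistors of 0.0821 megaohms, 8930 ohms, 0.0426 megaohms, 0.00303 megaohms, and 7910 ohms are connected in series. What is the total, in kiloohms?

In kiloohms:
  0.0821 megaohms = 0.0821 × 10³ kiloohms = 82.1
  8930 ohms = 8930 × 10⁻³ kiloohms = 8.93
  0.0426 megaohms = 0.0426 × 10³ kiloohms = 42.6
  0.00303 megaohms = 0.00303 × 10³ kiloohms = 3.03
  7910 ohms = 7910 × 10⁻³ kiloohms = 7.91
Sum: 82.1 + 8.93 + 42.6 + 3.03 + 7.91 = 144.57

144.57 kiloohms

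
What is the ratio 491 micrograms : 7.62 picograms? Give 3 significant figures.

64400000

(491 × 10⁻⁶) / (7.62 × 10⁻¹²) = 64.44 × 10⁶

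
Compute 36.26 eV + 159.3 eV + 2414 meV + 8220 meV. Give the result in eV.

In eV:
  36.26 eV → 36.26
  159.3 eV → 159.3
  2414 meV = 2414e-3 eV = 2.414
  8220 meV = 8220e-3 eV = 8.22
Sum: 36.26 + 159.3 + 2.414 + 8.22 = 206.194

206.194 eV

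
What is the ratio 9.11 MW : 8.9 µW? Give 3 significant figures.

(9.11e6) / (8.9e-6) = 1.024e12

1020000000000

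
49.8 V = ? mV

49800 mV

(no prefix) = 1e0, milli = 1e-3; factor is 1e3.
49.8 × 1e3 = 49800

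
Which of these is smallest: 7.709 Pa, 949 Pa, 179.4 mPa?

7.709 Pa = 7.709 Pa
949 Pa = 949 Pa
179.4 mPa = 0.1794 Pa

179.4 mPa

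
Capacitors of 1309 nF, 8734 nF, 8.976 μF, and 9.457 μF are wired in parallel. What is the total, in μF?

In μF:
  1309 nF = 1309 × 10^-3 μF = 1.309
  8734 nF = 8734 × 10^-3 μF = 8.734
  8.976 μF → 8.976
  9.457 μF → 9.457
Sum: 1.309 + 8.734 + 8.976 + 9.457 = 28.476

28.476 μF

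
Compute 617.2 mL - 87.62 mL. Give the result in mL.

529.58 mL

In mL:
  617.2 mL → 617.2
  87.62 mL → 87.62
Difference: 617.2 - 87.62 = 529.58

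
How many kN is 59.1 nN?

nano = 10⁻⁹, kilo = 10³; factor is 10⁻¹².
59.1 × 10⁻¹² = 0.0000000000591

0.0000000000591 kN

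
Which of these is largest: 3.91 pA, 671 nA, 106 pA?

3.91 pA = 0.00000000000391 A
671 nA = 0.000000671 A
106 pA = 0.000000000106 A

671 nA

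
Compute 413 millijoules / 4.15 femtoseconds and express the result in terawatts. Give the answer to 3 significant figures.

99.5 terawatts

(413e-3) / (4.15e-15) = 99.518e12 W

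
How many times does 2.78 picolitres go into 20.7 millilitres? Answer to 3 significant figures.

(20.7 × 10⁻³) / (2.78 × 10⁻¹²) = 7.446 × 10⁹

7450000000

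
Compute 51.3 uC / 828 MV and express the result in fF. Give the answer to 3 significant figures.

(51.3 × 10^-6) / (828 × 10^6) = 0.061957 × 10^-12 F

62.0 fF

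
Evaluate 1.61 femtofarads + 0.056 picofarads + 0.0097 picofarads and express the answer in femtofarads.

67.31 femtofarads

In femtofarads:
  1.61 femtofarads → 1.61
  0.056 picofarads = 0.056 × 10^3 femtofarads = 56
  0.0097 picofarads = 0.0097 × 10^3 femtofarads = 9.7
Sum: 1.61 + 56 + 9.7 = 67.31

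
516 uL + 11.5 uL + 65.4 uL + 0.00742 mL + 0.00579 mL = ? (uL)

In uL:
  516 uL → 516
  11.5 uL → 11.5
  65.4 uL → 65.4
  0.00742 mL = 0.00742 × 10^3 uL = 7.42
  0.00579 mL = 0.00579 × 10^3 uL = 5.79
Sum: 516 + 11.5 + 65.4 + 7.42 + 5.79 = 606.11

606.11 uL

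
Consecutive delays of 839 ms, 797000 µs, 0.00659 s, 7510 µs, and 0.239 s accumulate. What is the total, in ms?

In ms:
  839 ms → 839
  797000 µs = 797000 × 10⁻³ ms = 797
  0.00659 s = 0.00659 × 10³ ms = 6.59
  7510 µs = 7510 × 10⁻³ ms = 7.51
  0.239 s = 0.239 × 10³ ms = 239
Sum: 839 + 797 + 6.59 + 7.51 + 239 = 1889.1

1889.1 ms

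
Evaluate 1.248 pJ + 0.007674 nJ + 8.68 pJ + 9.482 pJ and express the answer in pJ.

In pJ:
  1.248 pJ → 1.248
  0.007674 nJ = 0.007674 × 10^3 pJ = 7.674
  8.68 pJ → 8.68
  9.482 pJ → 9.482
Sum: 1.248 + 7.674 + 8.68 + 9.482 = 27.084

27.084 pJ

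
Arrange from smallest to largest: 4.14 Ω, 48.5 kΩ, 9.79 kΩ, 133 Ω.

4.14 Ω = 4.14 Ω
48.5 kΩ = 48500 Ω
9.79 kΩ = 9790 Ω
133 Ω = 133 Ω

4.14 Ω < 133 Ω < 9.79 kΩ < 48.5 kΩ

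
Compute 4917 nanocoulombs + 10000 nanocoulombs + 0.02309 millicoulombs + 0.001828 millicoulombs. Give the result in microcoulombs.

39.835 microcoulombs

In microcoulombs:
  4917 nanocoulombs = 4917 × 10⁻³ microcoulombs = 4.917
  10000 nanocoulombs = 10000 × 10⁻³ microcoulombs = 10
  0.02309 millicoulombs = 0.02309 × 10³ microcoulombs = 23.09
  0.001828 millicoulombs = 0.001828 × 10³ microcoulombs = 1.828
Sum: 4.917 + 10 + 23.09 + 1.828 = 39.835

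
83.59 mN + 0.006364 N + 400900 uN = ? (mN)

In mN:
  83.59 mN → 83.59
  0.006364 N = 0.006364 × 10³ mN = 6.364
  400900 uN = 400900 × 10⁻³ mN = 400.9
Sum: 83.59 + 6.364 + 400.9 = 490.854

490.854 mN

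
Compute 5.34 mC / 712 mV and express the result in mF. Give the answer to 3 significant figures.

(5.34e-3) / (712e-3) = 0.0075 F

7.50 mF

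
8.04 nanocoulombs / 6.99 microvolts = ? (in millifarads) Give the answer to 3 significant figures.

1.15 millifarads

(8.04 × 10^-9) / (6.99 × 10^-6) = 1.1502 × 10^-3 F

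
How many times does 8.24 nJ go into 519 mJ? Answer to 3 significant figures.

63000000

(519 × 10⁻³) / (8.24 × 10⁻⁹) = 62.99 × 10⁶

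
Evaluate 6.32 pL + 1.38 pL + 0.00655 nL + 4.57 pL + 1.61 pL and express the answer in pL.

20.43 pL

In pL:
  6.32 pL → 6.32
  1.38 pL → 1.38
  0.00655 nL = 0.00655 × 10^3 pL = 6.55
  4.57 pL → 4.57
  1.61 pL → 1.61
Sum: 6.32 + 1.38 + 6.55 + 4.57 + 1.61 = 20.43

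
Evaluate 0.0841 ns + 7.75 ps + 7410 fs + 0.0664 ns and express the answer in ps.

In ps:
  0.0841 ns = 0.0841 × 10³ ps = 84.1
  7.75 ps → 7.75
  7410 fs = 7410 × 10⁻³ ps = 7.41
  0.0664 ns = 0.0664 × 10³ ps = 66.4
Sum: 84.1 + 7.75 + 7.41 + 66.4 = 165.66

165.66 ps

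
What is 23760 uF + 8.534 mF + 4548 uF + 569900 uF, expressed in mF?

In mF:
  23760 uF = 23760 × 10^-3 mF = 23.76
  8.534 mF → 8.534
  4548 uF = 4548 × 10^-3 mF = 4.548
  569900 uF = 569900 × 10^-3 mF = 569.9
Sum: 23.76 + 8.534 + 4.548 + 569.9 = 606.742

606.742 mF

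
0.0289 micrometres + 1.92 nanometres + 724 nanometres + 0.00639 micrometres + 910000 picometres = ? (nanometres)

1671.21 nanometres

In nanometres:
  0.0289 micrometres = 0.0289e3 nanometres = 28.9
  1.92 nanometres → 1.92
  724 nanometres → 724
  0.00639 micrometres = 0.00639e3 nanometres = 6.39
  910000 picometres = 910000e-3 nanometres = 910
Sum: 28.9 + 1.92 + 724 + 6.39 + 910 = 1671.21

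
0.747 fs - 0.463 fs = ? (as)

284 as

In as:
  0.747 fs = 0.747 × 10^3 as = 747
  0.463 fs = 0.463 × 10^3 as = 463
Difference: 747 - 463 = 284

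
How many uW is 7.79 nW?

nano = 10^-9, micro = 10^-6; factor is 10^-3.
7.79 × 10^-3 = 0.00779

0.00779 uW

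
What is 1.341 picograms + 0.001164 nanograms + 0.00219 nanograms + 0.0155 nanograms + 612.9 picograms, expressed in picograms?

In picograms:
  1.341 picograms → 1.341
  0.001164 nanograms = 0.001164 × 10³ picograms = 1.164
  0.00219 nanograms = 0.00219 × 10³ picograms = 2.19
  0.0155 nanograms = 0.0155 × 10³ picograms = 15.5
  612.9 picograms → 612.9
Sum: 1.341 + 1.164 + 2.19 + 15.5 + 612.9 = 633.095

633.095 picograms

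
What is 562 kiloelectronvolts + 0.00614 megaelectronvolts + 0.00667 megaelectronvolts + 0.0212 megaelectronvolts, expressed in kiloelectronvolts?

596.01 kiloelectronvolts

In kiloelectronvolts:
  562 kiloelectronvolts → 562
  0.00614 megaelectronvolts = 0.00614 × 10^3 kiloelectronvolts = 6.14
  0.00667 megaelectronvolts = 0.00667 × 10^3 kiloelectronvolts = 6.67
  0.0212 megaelectronvolts = 0.0212 × 10^3 kiloelectronvolts = 21.2
Sum: 562 + 6.14 + 6.67 + 21.2 = 596.01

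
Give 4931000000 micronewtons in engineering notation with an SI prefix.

4.931 kilonewtons

= 4.931 × 10³ newtons; 10³ is kilo.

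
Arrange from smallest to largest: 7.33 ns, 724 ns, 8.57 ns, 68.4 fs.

68.4 fs < 7.33 ns < 8.57 ns < 724 ns

7.33 ns = 0.00000000733 s
724 ns = 0.000000724 s
8.57 ns = 0.00000000857 s
68.4 fs = 0.0000000000000684 s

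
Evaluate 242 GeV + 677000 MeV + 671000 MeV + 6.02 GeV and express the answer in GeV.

In GeV:
  242 GeV → 242
  677000 MeV = 677000 × 10^-3 GeV = 677
  671000 MeV = 671000 × 10^-3 GeV = 671
  6.02 GeV → 6.02
Sum: 242 + 677 + 671 + 6.02 = 1596.02

1596.02 GeV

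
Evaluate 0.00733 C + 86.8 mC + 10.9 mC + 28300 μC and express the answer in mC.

133.33 mC

In mC:
  0.00733 C = 0.00733 × 10^3 mC = 7.33
  86.8 mC → 86.8
  10.9 mC → 10.9
  28300 μC = 28300 × 10^-3 mC = 28.3
Sum: 7.33 + 86.8 + 10.9 + 28.3 = 133.33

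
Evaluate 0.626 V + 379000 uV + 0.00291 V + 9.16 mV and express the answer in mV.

In mV:
  0.626 V = 0.626 × 10^3 mV = 626
  379000 uV = 379000 × 10^-3 mV = 379
  0.00291 V = 0.00291 × 10^3 mV = 2.91
  9.16 mV → 9.16
Sum: 626 + 379 + 2.91 + 9.16 = 1017.07

1017.07 mV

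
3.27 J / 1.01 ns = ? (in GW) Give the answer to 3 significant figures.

(3.27) / (1.01 × 10^-9) = 3.2376 × 10^9 W

3.24 GW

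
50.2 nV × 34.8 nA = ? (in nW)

0.00000174696 nW

50.2e-9 × 34.8e-9 = 1746.96e-18 W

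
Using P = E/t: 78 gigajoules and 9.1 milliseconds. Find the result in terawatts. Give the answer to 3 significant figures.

(78e9) / (9.1e-3) = 8.5714e12 W

8.57 terawatts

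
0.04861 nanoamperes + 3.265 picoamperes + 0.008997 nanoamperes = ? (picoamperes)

60.872 picoamperes

In picoamperes:
  0.04861 nanoamperes = 0.04861e3 picoamperes = 48.61
  3.265 picoamperes → 3.265
  0.008997 nanoamperes = 0.008997e3 picoamperes = 8.997
Sum: 48.61 + 3.265 + 8.997 = 60.872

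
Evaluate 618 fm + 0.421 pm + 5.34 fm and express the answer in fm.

In fm:
  618 fm → 618
  0.421 pm = 0.421 × 10³ fm = 421
  5.34 fm → 5.34
Sum: 618 + 421 + 5.34 = 1044.34

1044.34 fm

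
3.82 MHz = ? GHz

0.00382 GHz

mega = 1e6, giga = 1e9; factor is 1e-3.
3.82 × 1e-3 = 0.00382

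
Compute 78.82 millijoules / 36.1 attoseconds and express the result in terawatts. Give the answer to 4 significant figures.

2183 terawatts

(78.82e-3) / (36.1e-18) = 2.18338e15 W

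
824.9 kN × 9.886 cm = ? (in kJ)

81.549614 kJ

824.9 × 10^3 × 9.886 × 10^-2 = 8154.9614 × 10^1 J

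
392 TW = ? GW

392000 GW

tera = 10¹², giga = 10⁹; factor is 10³.
392 × 10³ = 392000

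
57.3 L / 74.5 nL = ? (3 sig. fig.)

(57.3) / (74.5 × 10^-9) = 0.7691 × 10^9

769000000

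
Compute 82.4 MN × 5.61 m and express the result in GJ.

0.462264 GJ

82.4e6 × 5.61 = 462.264e6 J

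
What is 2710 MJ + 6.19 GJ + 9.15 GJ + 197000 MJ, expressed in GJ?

215.05 GJ

In GJ:
  2710 MJ = 2710e-3 GJ = 2.71
  6.19 GJ → 6.19
  9.15 GJ → 9.15
  197000 MJ = 197000e-3 GJ = 197
Sum: 2.71 + 6.19 + 9.15 + 197 = 215.05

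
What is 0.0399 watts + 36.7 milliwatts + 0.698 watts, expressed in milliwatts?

774.6 milliwatts

In milliwatts:
  0.0399 watts = 0.0399 × 10^3 milliwatts = 39.9
  36.7 milliwatts → 36.7
  0.698 watts = 0.698 × 10^3 milliwatts = 698
Sum: 39.9 + 36.7 + 698 = 774.6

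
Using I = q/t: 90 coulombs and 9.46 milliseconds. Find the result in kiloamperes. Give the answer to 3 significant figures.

(90) / (9.46 × 10^-3) = 9.5137 × 10^3 A

9.51 kiloamperes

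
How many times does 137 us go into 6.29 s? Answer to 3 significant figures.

(6.29) / (137e-6) = 0.04591e6

45900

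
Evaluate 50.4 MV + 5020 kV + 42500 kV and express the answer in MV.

In MV:
  50.4 MV → 50.4
  5020 kV = 5020 × 10⁻³ MV = 5.02
  42500 kV = 42500 × 10⁻³ MV = 42.5
Sum: 50.4 + 5.02 + 42.5 = 97.92

97.92 MV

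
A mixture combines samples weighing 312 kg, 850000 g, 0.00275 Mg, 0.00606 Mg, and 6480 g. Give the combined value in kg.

In kg:
  312 kg → 312
  850000 g = 850000 × 10⁻³ kg = 850
  0.00275 Mg = 0.00275 × 10³ kg = 2.75
  0.00606 Mg = 0.00606 × 10³ kg = 6.06
  6480 g = 6480 × 10⁻³ kg = 6.48
Sum: 312 + 850 + 2.75 + 6.06 + 6.48 = 1177.29

1177.29 kg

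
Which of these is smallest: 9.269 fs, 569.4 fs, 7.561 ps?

9.269 fs

9.269 fs = 0.000000000000009269 s
569.4 fs = 0.0000000000005694 s
7.561 ps = 0.000000000007561 s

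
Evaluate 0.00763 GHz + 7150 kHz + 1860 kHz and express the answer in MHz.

16.64 MHz

In MHz:
  0.00763 GHz = 0.00763 × 10³ MHz = 7.63
  7150 kHz = 7150 × 10⁻³ MHz = 7.15
  1860 kHz = 1860 × 10⁻³ MHz = 1.86
Sum: 7.63 + 7.15 + 1.86 = 16.64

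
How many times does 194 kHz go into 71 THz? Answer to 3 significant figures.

366000000

(71 × 10¹²) / (194 × 10³) = 0.366 × 10⁹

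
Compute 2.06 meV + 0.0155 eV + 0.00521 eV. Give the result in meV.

In meV:
  2.06 meV → 2.06
  0.0155 eV = 0.0155 × 10^3 meV = 15.5
  0.00521 eV = 0.00521 × 10^3 meV = 5.21
Sum: 2.06 + 15.5 + 5.21 = 22.77

22.77 meV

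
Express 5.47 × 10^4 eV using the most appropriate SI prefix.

= 54.7 × 10^3 eV; 10^3 is kilo.

54.7 keV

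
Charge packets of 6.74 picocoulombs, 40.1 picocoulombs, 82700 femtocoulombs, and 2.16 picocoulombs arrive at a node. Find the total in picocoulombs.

131.7 picocoulombs

In picocoulombs:
  6.74 picocoulombs → 6.74
  40.1 picocoulombs → 40.1
  82700 femtocoulombs = 82700 × 10⁻³ picocoulombs = 82.7
  2.16 picocoulombs → 2.16
Sum: 6.74 + 40.1 + 82.7 + 2.16 = 131.7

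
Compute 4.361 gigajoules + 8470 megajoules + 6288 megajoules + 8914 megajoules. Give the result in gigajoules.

In gigajoules:
  4.361 gigajoules → 4.361
  8470 megajoules = 8470 × 10^-3 gigajoules = 8.47
  6288 megajoules = 6288 × 10^-3 gigajoules = 6.288
  8914 megajoules = 8914 × 10^-3 gigajoules = 8.914
Sum: 4.361 + 8.47 + 6.288 + 8.914 = 28.033

28.033 gigajoules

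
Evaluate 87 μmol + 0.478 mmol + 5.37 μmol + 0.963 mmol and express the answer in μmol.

1533.37 μmol

In μmol:
  87 μmol → 87
  0.478 mmol = 0.478 × 10^3 μmol = 478
  5.37 μmol → 5.37
  0.963 mmol = 0.963 × 10^3 μmol = 963
Sum: 87 + 478 + 5.37 + 963 = 1533.37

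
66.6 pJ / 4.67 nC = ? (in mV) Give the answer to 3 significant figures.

14.3 mV

(66.6 × 10⁻¹²) / (4.67 × 10⁻⁹) = 14.261 × 10⁻³ V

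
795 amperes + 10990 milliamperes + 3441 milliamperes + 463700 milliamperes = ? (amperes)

In amperes:
  795 amperes → 795
  10990 milliamperes = 10990e-3 amperes = 10.99
  3441 milliamperes = 3441e-3 amperes = 3.441
  463700 milliamperes = 463700e-3 amperes = 463.7
Sum: 795 + 10.99 + 3.441 + 463.7 = 1273.131

1273.131 amperes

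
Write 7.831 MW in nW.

7831000000000000 nW

mega = 10^6, nano = 10^-9; factor is 10^15.
7.831 × 10^15 = 7831000000000000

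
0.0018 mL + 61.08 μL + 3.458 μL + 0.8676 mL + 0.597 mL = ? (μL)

In μL:
  0.0018 mL = 0.0018e3 μL = 1.8
  61.08 μL → 61.08
  3.458 μL → 3.458
  0.8676 mL = 0.8676e3 μL = 867.6
  0.597 mL = 0.597e3 μL = 597
Sum: 1.8 + 61.08 + 3.458 + 867.6 + 597 = 1530.938

1530.938 μL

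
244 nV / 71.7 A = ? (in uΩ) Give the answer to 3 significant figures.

0.00340 uΩ

(244 × 10⁻⁹) / (71.7) = 3.4031 × 10⁻⁹ Ω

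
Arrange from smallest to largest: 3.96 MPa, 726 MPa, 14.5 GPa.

3.96 MPa = 3960000 Pa
726 MPa = 726000000 Pa
14.5 GPa = 14500000000 Pa

3.96 MPa < 726 MPa < 14.5 GPa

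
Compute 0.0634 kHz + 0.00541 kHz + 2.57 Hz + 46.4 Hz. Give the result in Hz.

In Hz:
  0.0634 kHz = 0.0634e3 Hz = 63.4
  0.00541 kHz = 0.00541e3 Hz = 5.41
  2.57 Hz → 2.57
  46.4 Hz → 46.4
Sum: 63.4 + 5.41 + 2.57 + 46.4 = 117.78

117.78 Hz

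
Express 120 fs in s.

0.00000000000012 s

femto = 10^-15, (no prefix) = 10^0; factor is 10^-15.
120 × 10^-15 = 0.00000000000012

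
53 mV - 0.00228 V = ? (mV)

In mV:
  53 mV → 53
  0.00228 V = 0.00228e3 mV = 2.28
Difference: 53 - 2.28 = 50.72

50.72 mV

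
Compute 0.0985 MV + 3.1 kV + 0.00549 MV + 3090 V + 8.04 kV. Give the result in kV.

118.22 kV

In kV:
  0.0985 MV = 0.0985 × 10^3 kV = 98.5
  3.1 kV → 3.1
  0.00549 MV = 0.00549 × 10^3 kV = 5.49
  3090 V = 3090 × 10^-3 kV = 3.09
  8.04 kV → 8.04
Sum: 98.5 + 3.1 + 5.49 + 3.09 + 8.04 = 118.22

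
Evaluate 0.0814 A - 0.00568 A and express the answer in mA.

75.72 mA

In mA:
  0.0814 A = 0.0814 × 10³ mA = 81.4
  0.00568 A = 0.00568 × 10³ mA = 5.68
Difference: 81.4 - 5.68 = 75.72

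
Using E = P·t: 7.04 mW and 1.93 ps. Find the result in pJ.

0.0135872 pJ

7.04 × 10^-3 × 1.93 × 10^-12 = 13.5872 × 10^-15 J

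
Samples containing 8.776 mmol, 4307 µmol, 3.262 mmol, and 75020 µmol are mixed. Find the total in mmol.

In mmol:
  8.776 mmol → 8.776
  4307 µmol = 4307 × 10⁻³ mmol = 4.307
  3.262 mmol → 3.262
  75020 µmol = 75020 × 10⁻³ mmol = 75.02
Sum: 8.776 + 4.307 + 3.262 + 75.02 = 91.365

91.365 mmol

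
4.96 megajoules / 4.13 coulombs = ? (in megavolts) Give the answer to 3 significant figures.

(4.96e6) / (4.13) = 1.201e6 V

1.20 megavolts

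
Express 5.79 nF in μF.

nano = 10⁻⁹, micro = 10⁻⁶; factor is 10⁻³.
5.79 × 10⁻³ = 0.00579

0.00579 μF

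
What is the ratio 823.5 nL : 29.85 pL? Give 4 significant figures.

27590

(823.5 × 10⁻⁹) / (29.85 × 10⁻¹²) = 27.588 × 10³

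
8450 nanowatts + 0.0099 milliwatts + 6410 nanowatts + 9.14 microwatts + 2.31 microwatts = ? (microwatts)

In microwatts:
  8450 nanowatts = 8450 × 10⁻³ microwatts = 8.45
  0.0099 milliwatts = 0.0099 × 10³ microwatts = 9.9
  6410 nanowatts = 6410 × 10⁻³ microwatts = 6.41
  9.14 microwatts → 9.14
  2.31 microwatts → 2.31
Sum: 8.45 + 9.9 + 6.41 + 9.14 + 2.31 = 36.21

36.21 microwatts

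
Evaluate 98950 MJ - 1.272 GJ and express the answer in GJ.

97.678 GJ

In GJ:
  98950 MJ = 98950 × 10^-3 GJ = 98.95
  1.272 GJ → 1.272
Difference: 98.95 - 1.272 = 97.678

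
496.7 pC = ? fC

pico = 1e-12, femto = 1e-15; factor is 1e3.
496.7 × 1e3 = 496700

496700 fC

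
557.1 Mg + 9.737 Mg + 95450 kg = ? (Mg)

662.287 Mg

In Mg:
  557.1 Mg → 557.1
  9.737 Mg → 9.737
  95450 kg = 95450 × 10^-3 Mg = 95.45
Sum: 557.1 + 9.737 + 95.45 = 662.287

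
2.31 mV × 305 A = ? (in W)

2.31 × 10^-3 × 305 = 704.55 × 10^-3 W

0.70455 W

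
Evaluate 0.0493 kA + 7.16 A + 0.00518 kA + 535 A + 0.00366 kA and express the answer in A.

In A:
  0.0493 kA = 0.0493e3 A = 49.3
  7.16 A → 7.16
  0.00518 kA = 0.00518e3 A = 5.18
  535 A → 535
  0.00366 kA = 0.00366e3 A = 3.66
Sum: 49.3 + 7.16 + 5.18 + 535 + 3.66 = 600.3

600.3 A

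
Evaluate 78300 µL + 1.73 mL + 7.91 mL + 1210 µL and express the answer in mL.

89.15 mL

In mL:
  78300 µL = 78300 × 10^-3 mL = 78.3
  1.73 mL → 1.73
  7.91 mL → 7.91
  1210 µL = 1210 × 10^-3 mL = 1.21
Sum: 78.3 + 1.73 + 7.91 + 1.21 = 89.15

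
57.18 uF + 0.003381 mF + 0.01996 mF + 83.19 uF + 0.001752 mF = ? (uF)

165.463 uF

In uF:
  57.18 uF → 57.18
  0.003381 mF = 0.003381e3 uF = 3.381
  0.01996 mF = 0.01996e3 uF = 19.96
  83.19 uF → 83.19
  0.001752 mF = 0.001752e3 uF = 1.752
Sum: 57.18 + 3.381 + 19.96 + 83.19 + 1.752 = 165.463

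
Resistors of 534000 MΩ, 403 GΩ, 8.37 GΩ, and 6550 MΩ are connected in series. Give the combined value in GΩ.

951.92 GΩ

In GΩ:
  534000 MΩ = 534000 × 10^-3 GΩ = 534
  403 GΩ → 403
  8.37 GΩ → 8.37
  6550 MΩ = 6550 × 10^-3 GΩ = 6.55
Sum: 534 + 403 + 8.37 + 6.55 = 951.92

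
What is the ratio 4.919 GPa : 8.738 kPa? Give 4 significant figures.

562900

(4.919e9) / (8.738e3) = 0.56294e6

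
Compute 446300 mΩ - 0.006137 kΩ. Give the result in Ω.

440.163 Ω

In Ω:
  446300 mΩ = 446300 × 10^-3 Ω = 446.3
  0.006137 kΩ = 0.006137 × 10^3 Ω = 6.137
Difference: 446.3 - 6.137 = 440.163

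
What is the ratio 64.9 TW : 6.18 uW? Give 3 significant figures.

(64.9 × 10^12) / (6.18 × 10^-6) = 10.5 × 10^18

10500000000000000000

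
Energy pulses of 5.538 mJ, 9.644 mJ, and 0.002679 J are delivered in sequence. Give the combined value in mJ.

In mJ:
  5.538 mJ → 5.538
  9.644 mJ → 9.644
  0.002679 J = 0.002679 × 10³ mJ = 2.679
Sum: 5.538 + 9.644 + 2.679 = 17.861

17.861 mJ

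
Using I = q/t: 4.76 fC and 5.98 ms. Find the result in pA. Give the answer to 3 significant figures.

0.796 pA

(4.76 × 10^-15) / (5.98 × 10^-3) = 0.79599 × 10^-12 A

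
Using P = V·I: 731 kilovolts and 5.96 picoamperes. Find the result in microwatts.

731e3 × 5.96e-12 = 4356.76e-9 W

4.35676 microwatts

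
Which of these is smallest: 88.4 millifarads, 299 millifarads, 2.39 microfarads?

88.4 millifarads = 0.0884 farads
299 millifarads = 0.299 farads
2.39 microfarads = 0.00000239 farads

2.39 microfarads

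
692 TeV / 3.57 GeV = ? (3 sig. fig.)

(692e12) / (3.57e9) = 193.8e3

194000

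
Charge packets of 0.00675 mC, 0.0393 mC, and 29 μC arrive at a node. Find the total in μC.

75.05 μC

In μC:
  0.00675 mC = 0.00675e3 μC = 6.75
  0.0393 mC = 0.0393e3 μC = 39.3
  29 μC → 29
Sum: 6.75 + 39.3 + 29 = 75.05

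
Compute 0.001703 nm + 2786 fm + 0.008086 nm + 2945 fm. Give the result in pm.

15.52 pm

In pm:
  0.001703 nm = 0.001703e3 pm = 1.703
  2786 fm = 2786e-3 pm = 2.786
  0.008086 nm = 0.008086e3 pm = 8.086
  2945 fm = 2945e-3 pm = 2.945
Sum: 1.703 + 2.786 + 8.086 + 2.945 = 15.52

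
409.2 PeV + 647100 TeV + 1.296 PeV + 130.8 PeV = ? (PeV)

In PeV:
  409.2 PeV → 409.2
  647100 TeV = 647100 × 10^-3 PeV = 647.1
  1.296 PeV → 1.296
  130.8 PeV → 130.8
Sum: 409.2 + 647.1 + 1.296 + 130.8 = 1188.396

1188.396 PeV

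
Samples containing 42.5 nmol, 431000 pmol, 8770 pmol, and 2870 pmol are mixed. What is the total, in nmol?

In nmol:
  42.5 nmol → 42.5
  431000 pmol = 431000 × 10⁻³ nmol = 431
  8770 pmol = 8770 × 10⁻³ nmol = 8.77
  2870 pmol = 2870 × 10⁻³ nmol = 2.87
Sum: 42.5 + 431 + 8.77 + 2.87 = 485.14

485.14 nmol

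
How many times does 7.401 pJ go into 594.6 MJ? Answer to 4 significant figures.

(594.6 × 10^6) / (7.401 × 10^-12) = 80.34 × 10^18

80340000000000000000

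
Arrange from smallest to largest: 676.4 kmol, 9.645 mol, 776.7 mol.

676.4 kmol = 676400 mol
9.645 mol = 9.645 mol
776.7 mol = 776.7 mol

9.645 mol < 776.7 mol < 676.4 kmol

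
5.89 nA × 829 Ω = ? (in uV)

5.89 × 10^-9 × 829 = 4882.81 × 10^-9 V

4.88281 uV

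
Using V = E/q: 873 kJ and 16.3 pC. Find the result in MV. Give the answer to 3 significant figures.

(873 × 10³) / (16.3 × 10⁻¹²) = 53.558 × 10¹⁵ V

53600000000 MV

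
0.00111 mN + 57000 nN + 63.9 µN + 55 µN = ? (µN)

177.01 µN

In µN:
  0.00111 mN = 0.00111 × 10^3 µN = 1.11
  57000 nN = 57000 × 10^-3 µN = 57
  63.9 µN → 63.9
  55 µN → 55
Sum: 1.11 + 57 + 63.9 + 55 = 177.01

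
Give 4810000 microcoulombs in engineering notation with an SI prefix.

= 4.81 coulombs; mantissa already in [1, 1000).

4.81 coulombs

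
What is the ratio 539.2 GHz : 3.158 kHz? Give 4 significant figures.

170700000

(539.2e9) / (3.158e3) = 170.74e6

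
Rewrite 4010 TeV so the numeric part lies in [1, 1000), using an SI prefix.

= 4.01e15 eV; 1e15 is peta.

4.01 PeV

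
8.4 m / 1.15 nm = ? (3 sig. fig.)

(8.4) / (1.15 × 10⁻⁹) = 7.304 × 10⁹

7300000000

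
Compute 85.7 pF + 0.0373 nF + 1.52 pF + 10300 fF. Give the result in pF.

134.82 pF

In pF:
  85.7 pF → 85.7
  0.0373 nF = 0.0373e3 pF = 37.3
  1.52 pF → 1.52
  10300 fF = 10300e-3 pF = 10.3
Sum: 85.7 + 37.3 + 1.52 + 10.3 = 134.82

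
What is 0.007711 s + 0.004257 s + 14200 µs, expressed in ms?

26.168 ms

In ms:
  0.007711 s = 0.007711 × 10³ ms = 7.711
  0.004257 s = 0.004257 × 10³ ms = 4.257
  14200 µs = 14200 × 10⁻³ ms = 14.2
Sum: 7.711 + 4.257 + 14.2 = 26.168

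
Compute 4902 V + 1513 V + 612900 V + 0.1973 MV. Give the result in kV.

816.615 kV

In kV:
  4902 V = 4902e-3 kV = 4.902
  1513 V = 1513e-3 kV = 1.513
  612900 V = 612900e-3 kV = 612.9
  0.1973 MV = 0.1973e3 kV = 197.3
Sum: 4.902 + 1.513 + 612.9 + 197.3 = 816.615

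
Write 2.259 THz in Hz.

tera = 10^12, (no prefix) = 10^0; factor is 10^12.
2.259 × 10^12 = 2259000000000

2259000000000 Hz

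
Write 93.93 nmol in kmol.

0.00000000009393 kmol

nano = 10⁻⁹, kilo = 10³; factor is 10⁻¹².
93.93 × 10⁻¹² = 0.00000000009393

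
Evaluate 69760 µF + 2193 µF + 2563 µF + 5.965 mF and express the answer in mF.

80.481 mF

In mF:
  69760 µF = 69760 × 10⁻³ mF = 69.76
  2193 µF = 2193 × 10⁻³ mF = 2.193
  2563 µF = 2563 × 10⁻³ mF = 2.563
  5.965 mF → 5.965
Sum: 69.76 + 2.193 + 2.563 + 5.965 = 80.481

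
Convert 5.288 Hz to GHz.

0.000000005288 GHz

(no prefix) = 10^0, giga = 10^9; factor is 10^-9.
5.288 × 10^-9 = 0.000000005288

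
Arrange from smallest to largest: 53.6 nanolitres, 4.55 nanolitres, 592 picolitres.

53.6 nanolitres = 0.0000000536 litres
4.55 nanolitres = 0.00000000455 litres
592 picolitres = 0.000000000592 litres

592 picolitres < 4.55 nanolitres < 53.6 nanolitres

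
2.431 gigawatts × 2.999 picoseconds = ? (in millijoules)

2.431 × 10⁹ × 2.999 × 10⁻¹² = 7.290569 × 10⁻³ J

7.290569 millijoules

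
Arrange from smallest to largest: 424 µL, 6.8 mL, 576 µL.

424 µL = 0.000424 L
6.8 mL = 0.0068 L
576 µL = 0.000576 L

424 µL < 576 µL < 6.8 mL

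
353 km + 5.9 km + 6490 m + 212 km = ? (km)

In km:
  353 km → 353
  5.9 km → 5.9
  6490 m = 6490 × 10^-3 km = 6.49
  212 km → 212
Sum: 353 + 5.9 + 6.49 + 212 = 577.39

577.39 km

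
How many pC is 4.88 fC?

0.00488 pC

femto = 10⁻¹⁵, pico = 10⁻¹²; factor is 10⁻³.
4.88 × 10⁻³ = 0.00488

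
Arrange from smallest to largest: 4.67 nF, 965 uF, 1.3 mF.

4.67 nF = 0.00000000467 F
965 uF = 0.000965 F
1.3 mF = 0.0013 F

4.67 nF < 965 uF < 1.3 mF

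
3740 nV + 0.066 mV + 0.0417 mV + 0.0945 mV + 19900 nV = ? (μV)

225.84 μV

In μV:
  3740 nV = 3740e-3 μV = 3.74
  0.066 mV = 0.066e3 μV = 66
  0.0417 mV = 0.0417e3 μV = 41.7
  0.0945 mV = 0.0945e3 μV = 94.5
  19900 nV = 19900e-3 μV = 19.9
Sum: 3.74 + 66 + 41.7 + 94.5 + 19.9 = 225.84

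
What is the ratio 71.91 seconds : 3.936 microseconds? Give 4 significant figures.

(71.91) / (3.936 × 10^-6) = 18.27 × 10^6

18270000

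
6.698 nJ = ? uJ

nano = 10⁻⁹, micro = 10⁻⁶; factor is 10⁻³.
6.698 × 10⁻³ = 0.006698

0.006698 uJ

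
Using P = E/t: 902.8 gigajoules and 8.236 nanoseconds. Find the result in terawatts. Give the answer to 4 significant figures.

(902.8 × 10⁹) / (8.236 × 10⁻⁹) = 109.616 × 10¹⁸ W

109600000 terawatts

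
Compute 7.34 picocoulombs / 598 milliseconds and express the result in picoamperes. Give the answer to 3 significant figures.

(7.34 × 10^-12) / (598 × 10^-3) = 0.012274 × 10^-9 A

12.3 picoamperes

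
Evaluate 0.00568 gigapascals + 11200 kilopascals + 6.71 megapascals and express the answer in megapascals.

23.59 megapascals

In megapascals:
  0.00568 gigapascals = 0.00568 × 10^3 megapascals = 5.68
  11200 kilopascals = 11200 × 10^-3 megapascals = 11.2
  6.71 megapascals → 6.71
Sum: 5.68 + 11.2 + 6.71 = 23.59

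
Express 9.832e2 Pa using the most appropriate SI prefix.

= 983.2 Pa; mantissa already in [1, 1000).

983.2 Pa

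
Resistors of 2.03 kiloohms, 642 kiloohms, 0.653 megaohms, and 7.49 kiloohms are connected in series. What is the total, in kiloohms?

In kiloohms:
  2.03 kiloohms → 2.03
  642 kiloohms → 642
  0.653 megaohms = 0.653 × 10^3 kiloohms = 653
  7.49 kiloohms → 7.49
Sum: 2.03 + 642 + 653 + 7.49 = 1304.52

1304.52 kiloohms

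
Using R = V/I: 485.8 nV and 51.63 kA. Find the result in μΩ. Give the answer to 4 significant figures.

(485.8 × 10^-9) / (51.63 × 10^3) = 9.40926 × 10^-12 Ω

0.000009409 μΩ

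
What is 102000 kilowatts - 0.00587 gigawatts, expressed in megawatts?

96.13 megawatts

In megawatts:
  102000 kilowatts = 102000e-3 megawatts = 102
  0.00587 gigawatts = 0.00587e3 megawatts = 5.87
Difference: 102 - 5.87 = 96.13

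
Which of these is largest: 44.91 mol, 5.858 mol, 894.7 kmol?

44.91 mol = 44.91 mol
5.858 mol = 5.858 mol
894.7 kmol = 894700 mol

894.7 kmol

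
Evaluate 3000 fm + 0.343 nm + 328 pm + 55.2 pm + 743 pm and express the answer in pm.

1472.2 pm

In pm:
  3000 fm = 3000 × 10^-3 pm = 3
  0.343 nm = 0.343 × 10^3 pm = 343
  328 pm → 328
  55.2 pm → 55.2
  743 pm → 743
Sum: 3 + 343 + 328 + 55.2 + 743 = 1472.2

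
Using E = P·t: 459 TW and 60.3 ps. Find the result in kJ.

27.6777 kJ

459e12 × 60.3e-12 = 27677.7 J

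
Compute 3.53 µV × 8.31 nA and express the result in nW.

0.0000293343 nW

3.53e-6 × 8.31e-9 = 29.3343e-15 W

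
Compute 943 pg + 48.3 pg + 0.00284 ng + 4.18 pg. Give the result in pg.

998.32 pg

In pg:
  943 pg → 943
  48.3 pg → 48.3
  0.00284 ng = 0.00284 × 10³ pg = 2.84
  4.18 pg → 4.18
Sum: 943 + 48.3 + 2.84 + 4.18 = 998.32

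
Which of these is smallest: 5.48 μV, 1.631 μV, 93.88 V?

5.48 μV = 0.00000548 V
1.631 μV = 0.000001631 V
93.88 V = 93.88 V

1.631 μV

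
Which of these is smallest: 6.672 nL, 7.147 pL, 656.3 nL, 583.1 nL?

6.672 nL = 0.000000006672 L
7.147 pL = 0.000000000007147 L
656.3 nL = 0.0000006563 L
583.1 nL = 0.0000005831 L

7.147 pL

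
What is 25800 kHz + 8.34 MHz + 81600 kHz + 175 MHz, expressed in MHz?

290.74 MHz

In MHz:
  25800 kHz = 25800 × 10⁻³ MHz = 25.8
  8.34 MHz → 8.34
  81600 kHz = 81600 × 10⁻³ MHz = 81.6
  175 MHz → 175
Sum: 25.8 + 8.34 + 81.6 + 175 = 290.74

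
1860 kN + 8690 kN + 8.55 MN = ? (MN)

19.1 MN

In MN:
  1860 kN = 1860e-3 MN = 1.86
  8690 kN = 8690e-3 MN = 8.69
  8.55 MN → 8.55
Sum: 1.86 + 8.69 + 8.55 = 19.1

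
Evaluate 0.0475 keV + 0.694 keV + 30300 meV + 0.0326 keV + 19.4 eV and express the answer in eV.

In eV:
  0.0475 keV = 0.0475e3 eV = 47.5
  0.694 keV = 0.694e3 eV = 694
  30300 meV = 30300e-3 eV = 30.3
  0.0326 keV = 0.0326e3 eV = 32.6
  19.4 eV → 19.4
Sum: 47.5 + 694 + 30.3 + 32.6 + 19.4 = 823.8

823.8 eV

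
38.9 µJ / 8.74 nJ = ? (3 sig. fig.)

(38.9 × 10^-6) / (8.74 × 10^-9) = 4.451 × 10^3

4450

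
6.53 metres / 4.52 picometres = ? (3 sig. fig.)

1440000000000

(6.53) / (4.52 × 10⁻¹²) = 1.445 × 10¹²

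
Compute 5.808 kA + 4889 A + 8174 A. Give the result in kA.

In kA:
  5.808 kA → 5.808
  4889 A = 4889 × 10^-3 kA = 4.889
  8174 A = 8174 × 10^-3 kA = 8.174
Sum: 5.808 + 4.889 + 8.174 = 18.871

18.871 kA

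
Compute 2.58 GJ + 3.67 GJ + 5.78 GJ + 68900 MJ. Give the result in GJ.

80.93 GJ

In GJ:
  2.58 GJ → 2.58
  3.67 GJ → 3.67
  5.78 GJ → 5.78
  68900 MJ = 68900 × 10^-3 GJ = 68.9
Sum: 2.58 + 3.67 + 5.78 + 68.9 = 80.93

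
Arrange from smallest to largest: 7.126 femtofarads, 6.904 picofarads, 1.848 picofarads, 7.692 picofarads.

7.126 femtofarads < 1.848 picofarads < 6.904 picofarads < 7.692 picofarads

7.126 femtofarads = 0.000000000000007126 farads
6.904 picofarads = 0.000000000006904 farads
1.848 picofarads = 0.000000000001848 farads
7.692 picofarads = 0.000000000007692 farads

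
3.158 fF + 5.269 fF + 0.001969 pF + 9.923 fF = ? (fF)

20.319 fF

In fF:
  3.158 fF → 3.158
  5.269 fF → 5.269
  0.001969 pF = 0.001969 × 10^3 fF = 1.969
  9.923 fF → 9.923
Sum: 3.158 + 5.269 + 1.969 + 9.923 = 20.319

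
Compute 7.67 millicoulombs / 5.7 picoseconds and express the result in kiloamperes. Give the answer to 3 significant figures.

(7.67 × 10⁻³) / (5.7 × 10⁻¹²) = 1.3456 × 10⁹ A

1350000 kiloamperes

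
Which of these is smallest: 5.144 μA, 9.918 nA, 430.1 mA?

5.144 μA = 0.000005144 A
9.918 nA = 0.000000009918 A
430.1 mA = 0.4301 A

9.918 nA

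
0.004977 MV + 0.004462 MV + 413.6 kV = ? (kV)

In kV:
  0.004977 MV = 0.004977e3 kV = 4.977
  0.004462 MV = 0.004462e3 kV = 4.462
  413.6 kV → 413.6
Sum: 4.977 + 4.462 + 413.6 = 423.039

423.039 kV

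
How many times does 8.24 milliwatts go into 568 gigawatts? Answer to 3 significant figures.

68900000000000

(568 × 10^9) / (8.24 × 10^-3) = 68.93 × 10^12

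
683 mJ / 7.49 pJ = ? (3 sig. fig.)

91200000000

(683 × 10^-3) / (7.49 × 10^-12) = 91.19 × 10^9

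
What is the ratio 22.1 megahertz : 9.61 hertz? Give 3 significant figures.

(22.1e6) / (9.61) = 2.3e6

2300000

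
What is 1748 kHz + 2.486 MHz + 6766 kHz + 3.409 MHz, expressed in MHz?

In MHz:
  1748 kHz = 1748 × 10⁻³ MHz = 1.748
  2.486 MHz → 2.486
  6766 kHz = 6766 × 10⁻³ MHz = 6.766
  3.409 MHz → 3.409
Sum: 1.748 + 2.486 + 6.766 + 3.409 = 14.409

14.409 MHz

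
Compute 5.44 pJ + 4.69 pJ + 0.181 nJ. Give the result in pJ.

In pJ:
  5.44 pJ → 5.44
  4.69 pJ → 4.69
  0.181 nJ = 0.181 × 10³ pJ = 181
Sum: 5.44 + 4.69 + 181 = 191.13

191.13 pJ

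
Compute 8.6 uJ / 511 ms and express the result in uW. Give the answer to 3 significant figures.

16.8 uW

(8.6 × 10^-6) / (511 × 10^-3) = 0.01683 × 10^-3 W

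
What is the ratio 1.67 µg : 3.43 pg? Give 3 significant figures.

(1.67 × 10⁻⁶) / (3.43 × 10⁻¹²) = 0.4869 × 10⁶

487000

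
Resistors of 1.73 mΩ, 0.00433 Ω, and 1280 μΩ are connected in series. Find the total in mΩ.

In mΩ:
  1.73 mΩ → 1.73
  0.00433 Ω = 0.00433e3 mΩ = 4.33
  1280 μΩ = 1280e-3 mΩ = 1.28
Sum: 1.73 + 4.33 + 1.28 = 7.34

7.34 mΩ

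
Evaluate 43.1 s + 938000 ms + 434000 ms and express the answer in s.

1415.1 s

In s:
  43.1 s → 43.1
  938000 ms = 938000e-3 s = 938
  434000 ms = 434000e-3 s = 434
Sum: 43.1 + 938 + 434 = 1415.1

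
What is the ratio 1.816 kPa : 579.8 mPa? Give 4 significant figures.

(1.816 × 10³) / (579.8 × 10⁻³) = 0.0031321 × 10⁶

3132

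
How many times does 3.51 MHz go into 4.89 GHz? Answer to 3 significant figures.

1390

(4.89 × 10⁹) / (3.51 × 10⁶) = 1.393 × 10³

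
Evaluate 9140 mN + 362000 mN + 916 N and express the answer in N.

1287.14 N

In N:
  9140 mN = 9140e-3 N = 9.14
  362000 mN = 362000e-3 N = 362
  916 N → 916
Sum: 9.14 + 362 + 916 = 1287.14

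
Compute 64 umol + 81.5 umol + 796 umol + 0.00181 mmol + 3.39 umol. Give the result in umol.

946.7 umol

In umol:
  64 umol → 64
  81.5 umol → 81.5
  796 umol → 796
  0.00181 mmol = 0.00181 × 10³ umol = 1.81
  3.39 umol → 3.39
Sum: 64 + 81.5 + 796 + 1.81 + 3.39 = 946.7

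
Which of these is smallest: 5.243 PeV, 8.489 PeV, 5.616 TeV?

5.243 PeV = 5243000000000000 eV
8.489 PeV = 8489000000000000 eV
5.616 TeV = 5616000000000 eV

5.616 TeV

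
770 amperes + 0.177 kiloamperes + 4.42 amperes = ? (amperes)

951.42 amperes

In amperes:
  770 amperes → 770
  0.177 kiloamperes = 0.177e3 amperes = 177
  4.42 amperes → 4.42
Sum: 770 + 177 + 4.42 = 951.42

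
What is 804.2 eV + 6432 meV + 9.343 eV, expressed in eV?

In eV:
  804.2 eV → 804.2
  6432 meV = 6432 × 10⁻³ eV = 6.432
  9.343 eV → 9.343
Sum: 804.2 + 6.432 + 9.343 = 819.975

819.975 eV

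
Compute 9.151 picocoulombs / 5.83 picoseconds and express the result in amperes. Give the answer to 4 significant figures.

(9.151e-12) / (5.83e-12) = 1.56964 A

1.570 amperes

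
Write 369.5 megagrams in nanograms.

369500000000000000 nanograms

mega = 10⁶, nano = 10⁻⁹; factor is 10¹⁵.
369.5 × 10¹⁵ = 369500000000000000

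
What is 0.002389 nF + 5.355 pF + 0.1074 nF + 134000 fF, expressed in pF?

In pF:
  0.002389 nF = 0.002389 × 10³ pF = 2.389
  5.355 pF → 5.355
  0.1074 nF = 0.1074 × 10³ pF = 107.4
  134000 fF = 134000 × 10⁻³ pF = 134
Sum: 2.389 + 5.355 + 107.4 + 134 = 249.144

249.144 pF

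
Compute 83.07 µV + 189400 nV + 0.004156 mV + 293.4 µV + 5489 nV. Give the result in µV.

In µV:
  83.07 µV → 83.07
  189400 nV = 189400 × 10⁻³ µV = 189.4
  0.004156 mV = 0.004156 × 10³ µV = 4.156
  293.4 µV → 293.4
  5489 nV = 5489 × 10⁻³ µV = 5.489
Sum: 83.07 + 189.4 + 4.156 + 293.4 + 5.489 = 575.515

575.515 µV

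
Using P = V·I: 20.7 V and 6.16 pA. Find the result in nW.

20.7 × 6.16 × 10⁻¹² = 127.512 × 10⁻¹² W

0.127512 nW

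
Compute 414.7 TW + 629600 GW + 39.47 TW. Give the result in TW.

1083.77 TW

In TW:
  414.7 TW → 414.7
  629600 GW = 629600e-3 TW = 629.6
  39.47 TW → 39.47
Sum: 414.7 + 629.6 + 39.47 = 1083.77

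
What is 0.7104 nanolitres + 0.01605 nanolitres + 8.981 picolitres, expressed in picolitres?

In picolitres:
  0.7104 nanolitres = 0.7104 × 10^3 picolitres = 710.4
  0.01605 nanolitres = 0.01605 × 10^3 picolitres = 16.05
  8.981 picolitres → 8.981
Sum: 710.4 + 16.05 + 8.981 = 735.431

735.431 picolitres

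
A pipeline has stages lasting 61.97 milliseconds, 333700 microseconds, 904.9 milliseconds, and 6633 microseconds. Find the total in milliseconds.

1307.203 milliseconds

In milliseconds:
  61.97 milliseconds → 61.97
  333700 microseconds = 333700 × 10^-3 milliseconds = 333.7
  904.9 milliseconds → 904.9
  6633 microseconds = 6633 × 10^-3 milliseconds = 6.633
Sum: 61.97 + 333.7 + 904.9 + 6.633 = 1307.203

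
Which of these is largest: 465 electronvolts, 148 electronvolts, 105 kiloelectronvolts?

465 electronvolts = 465 electronvolts
148 electronvolts = 148 electronvolts
105 kiloelectronvolts = 105000 electronvolts

105 kiloelectronvolts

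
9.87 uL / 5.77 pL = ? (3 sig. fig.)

1710000

(9.87 × 10⁻⁶) / (5.77 × 10⁻¹²) = 1.711 × 10⁶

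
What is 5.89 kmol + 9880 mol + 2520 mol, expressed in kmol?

18.29 kmol

In kmol:
  5.89 kmol → 5.89
  9880 mol = 9880 × 10⁻³ kmol = 9.88
  2520 mol = 2520 × 10⁻³ kmol = 2.52
Sum: 5.89 + 9.88 + 2.52 = 18.29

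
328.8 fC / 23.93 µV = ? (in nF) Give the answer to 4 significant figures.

13.74 nF

(328.8 × 10^-15) / (23.93 × 10^-6) = 13.7401 × 10^-9 F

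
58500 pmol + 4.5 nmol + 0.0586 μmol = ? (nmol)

In nmol:
  58500 pmol = 58500 × 10⁻³ nmol = 58.5
  4.5 nmol → 4.5
  0.0586 μmol = 0.0586 × 10³ nmol = 58.6
Sum: 58.5 + 4.5 + 58.6 = 121.6

121.6 nmol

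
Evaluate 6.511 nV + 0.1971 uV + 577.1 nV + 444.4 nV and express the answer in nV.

In nV:
  6.511 nV → 6.511
  0.1971 uV = 0.1971 × 10^3 nV = 197.1
  577.1 nV → 577.1
  444.4 nV → 444.4
Sum: 6.511 + 197.1 + 577.1 + 444.4 = 1225.111

1225.111 nV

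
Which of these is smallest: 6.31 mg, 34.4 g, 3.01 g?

6.31 mg

6.31 mg = 0.00631 g
34.4 g = 34.4 g
3.01 g = 3.01 g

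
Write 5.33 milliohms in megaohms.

0.00000000533 megaohms

milli = 1e-3, mega = 1e6; factor is 1e-9.
5.33 × 1e-9 = 0.00000000533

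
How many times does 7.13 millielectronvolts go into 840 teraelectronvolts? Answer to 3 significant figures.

118000000000000000

(840e12) / (7.13e-3) = 117.8e15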